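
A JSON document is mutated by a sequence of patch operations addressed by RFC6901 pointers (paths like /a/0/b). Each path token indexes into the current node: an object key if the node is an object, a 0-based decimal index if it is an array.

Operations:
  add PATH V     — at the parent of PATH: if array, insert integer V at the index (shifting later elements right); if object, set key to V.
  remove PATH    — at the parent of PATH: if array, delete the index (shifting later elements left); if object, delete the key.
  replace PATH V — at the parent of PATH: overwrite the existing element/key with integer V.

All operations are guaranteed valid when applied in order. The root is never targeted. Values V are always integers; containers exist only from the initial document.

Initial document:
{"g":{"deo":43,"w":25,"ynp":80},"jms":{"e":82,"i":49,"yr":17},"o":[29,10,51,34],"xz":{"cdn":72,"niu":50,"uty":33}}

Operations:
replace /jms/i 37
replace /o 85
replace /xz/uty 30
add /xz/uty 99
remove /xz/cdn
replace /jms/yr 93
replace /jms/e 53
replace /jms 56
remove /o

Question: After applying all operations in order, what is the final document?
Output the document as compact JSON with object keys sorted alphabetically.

Answer: {"g":{"deo":43,"w":25,"ynp":80},"jms":56,"xz":{"niu":50,"uty":99}}

Derivation:
After op 1 (replace /jms/i 37): {"g":{"deo":43,"w":25,"ynp":80},"jms":{"e":82,"i":37,"yr":17},"o":[29,10,51,34],"xz":{"cdn":72,"niu":50,"uty":33}}
After op 2 (replace /o 85): {"g":{"deo":43,"w":25,"ynp":80},"jms":{"e":82,"i":37,"yr":17},"o":85,"xz":{"cdn":72,"niu":50,"uty":33}}
After op 3 (replace /xz/uty 30): {"g":{"deo":43,"w":25,"ynp":80},"jms":{"e":82,"i":37,"yr":17},"o":85,"xz":{"cdn":72,"niu":50,"uty":30}}
After op 4 (add /xz/uty 99): {"g":{"deo":43,"w":25,"ynp":80},"jms":{"e":82,"i":37,"yr":17},"o":85,"xz":{"cdn":72,"niu":50,"uty":99}}
After op 5 (remove /xz/cdn): {"g":{"deo":43,"w":25,"ynp":80},"jms":{"e":82,"i":37,"yr":17},"o":85,"xz":{"niu":50,"uty":99}}
After op 6 (replace /jms/yr 93): {"g":{"deo":43,"w":25,"ynp":80},"jms":{"e":82,"i":37,"yr":93},"o":85,"xz":{"niu":50,"uty":99}}
After op 7 (replace /jms/e 53): {"g":{"deo":43,"w":25,"ynp":80},"jms":{"e":53,"i":37,"yr":93},"o":85,"xz":{"niu":50,"uty":99}}
After op 8 (replace /jms 56): {"g":{"deo":43,"w":25,"ynp":80},"jms":56,"o":85,"xz":{"niu":50,"uty":99}}
After op 9 (remove /o): {"g":{"deo":43,"w":25,"ynp":80},"jms":56,"xz":{"niu":50,"uty":99}}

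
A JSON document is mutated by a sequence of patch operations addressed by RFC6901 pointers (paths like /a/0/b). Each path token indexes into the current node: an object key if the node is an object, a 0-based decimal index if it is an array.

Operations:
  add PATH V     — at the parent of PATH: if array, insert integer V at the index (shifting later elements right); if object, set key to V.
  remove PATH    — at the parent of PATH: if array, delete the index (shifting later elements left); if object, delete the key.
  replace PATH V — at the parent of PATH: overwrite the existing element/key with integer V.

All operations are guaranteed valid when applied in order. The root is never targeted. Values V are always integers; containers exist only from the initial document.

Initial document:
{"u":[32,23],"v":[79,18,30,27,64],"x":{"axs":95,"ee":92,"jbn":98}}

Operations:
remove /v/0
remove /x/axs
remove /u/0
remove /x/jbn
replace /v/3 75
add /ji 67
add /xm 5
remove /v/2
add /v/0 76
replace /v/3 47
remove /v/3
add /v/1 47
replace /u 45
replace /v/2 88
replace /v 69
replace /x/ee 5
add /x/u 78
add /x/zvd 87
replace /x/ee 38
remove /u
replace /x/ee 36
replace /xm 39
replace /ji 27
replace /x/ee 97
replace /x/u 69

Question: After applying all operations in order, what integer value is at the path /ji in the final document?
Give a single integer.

After op 1 (remove /v/0): {"u":[32,23],"v":[18,30,27,64],"x":{"axs":95,"ee":92,"jbn":98}}
After op 2 (remove /x/axs): {"u":[32,23],"v":[18,30,27,64],"x":{"ee":92,"jbn":98}}
After op 3 (remove /u/0): {"u":[23],"v":[18,30,27,64],"x":{"ee":92,"jbn":98}}
After op 4 (remove /x/jbn): {"u":[23],"v":[18,30,27,64],"x":{"ee":92}}
After op 5 (replace /v/3 75): {"u":[23],"v":[18,30,27,75],"x":{"ee":92}}
After op 6 (add /ji 67): {"ji":67,"u":[23],"v":[18,30,27,75],"x":{"ee":92}}
After op 7 (add /xm 5): {"ji":67,"u":[23],"v":[18,30,27,75],"x":{"ee":92},"xm":5}
After op 8 (remove /v/2): {"ji":67,"u":[23],"v":[18,30,75],"x":{"ee":92},"xm":5}
After op 9 (add /v/0 76): {"ji":67,"u":[23],"v":[76,18,30,75],"x":{"ee":92},"xm":5}
After op 10 (replace /v/3 47): {"ji":67,"u":[23],"v":[76,18,30,47],"x":{"ee":92},"xm":5}
After op 11 (remove /v/3): {"ji":67,"u":[23],"v":[76,18,30],"x":{"ee":92},"xm":5}
After op 12 (add /v/1 47): {"ji":67,"u":[23],"v":[76,47,18,30],"x":{"ee":92},"xm":5}
After op 13 (replace /u 45): {"ji":67,"u":45,"v":[76,47,18,30],"x":{"ee":92},"xm":5}
After op 14 (replace /v/2 88): {"ji":67,"u":45,"v":[76,47,88,30],"x":{"ee":92},"xm":5}
After op 15 (replace /v 69): {"ji":67,"u":45,"v":69,"x":{"ee":92},"xm":5}
After op 16 (replace /x/ee 5): {"ji":67,"u":45,"v":69,"x":{"ee":5},"xm":5}
After op 17 (add /x/u 78): {"ji":67,"u":45,"v":69,"x":{"ee":5,"u":78},"xm":5}
After op 18 (add /x/zvd 87): {"ji":67,"u":45,"v":69,"x":{"ee":5,"u":78,"zvd":87},"xm":5}
After op 19 (replace /x/ee 38): {"ji":67,"u":45,"v":69,"x":{"ee":38,"u":78,"zvd":87},"xm":5}
After op 20 (remove /u): {"ji":67,"v":69,"x":{"ee":38,"u":78,"zvd":87},"xm":5}
After op 21 (replace /x/ee 36): {"ji":67,"v":69,"x":{"ee":36,"u":78,"zvd":87},"xm":5}
After op 22 (replace /xm 39): {"ji":67,"v":69,"x":{"ee":36,"u":78,"zvd":87},"xm":39}
After op 23 (replace /ji 27): {"ji":27,"v":69,"x":{"ee":36,"u":78,"zvd":87},"xm":39}
After op 24 (replace /x/ee 97): {"ji":27,"v":69,"x":{"ee":97,"u":78,"zvd":87},"xm":39}
After op 25 (replace /x/u 69): {"ji":27,"v":69,"x":{"ee":97,"u":69,"zvd":87},"xm":39}
Value at /ji: 27

Answer: 27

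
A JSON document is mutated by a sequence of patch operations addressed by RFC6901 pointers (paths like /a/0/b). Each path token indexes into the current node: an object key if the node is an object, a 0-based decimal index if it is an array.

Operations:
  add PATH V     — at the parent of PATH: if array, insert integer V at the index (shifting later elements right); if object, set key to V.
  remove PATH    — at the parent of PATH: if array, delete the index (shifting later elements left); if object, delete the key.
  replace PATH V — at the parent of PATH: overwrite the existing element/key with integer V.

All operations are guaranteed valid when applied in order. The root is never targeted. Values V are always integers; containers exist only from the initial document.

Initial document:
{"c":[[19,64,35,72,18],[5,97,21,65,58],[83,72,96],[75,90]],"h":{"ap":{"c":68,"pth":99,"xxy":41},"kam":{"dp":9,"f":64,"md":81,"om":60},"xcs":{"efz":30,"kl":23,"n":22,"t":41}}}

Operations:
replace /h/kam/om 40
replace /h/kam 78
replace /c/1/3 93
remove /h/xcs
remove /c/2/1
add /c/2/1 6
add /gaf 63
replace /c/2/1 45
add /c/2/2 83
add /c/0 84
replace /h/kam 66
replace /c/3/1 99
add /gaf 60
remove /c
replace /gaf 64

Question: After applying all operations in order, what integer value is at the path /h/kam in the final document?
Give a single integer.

Answer: 66

Derivation:
After op 1 (replace /h/kam/om 40): {"c":[[19,64,35,72,18],[5,97,21,65,58],[83,72,96],[75,90]],"h":{"ap":{"c":68,"pth":99,"xxy":41},"kam":{"dp":9,"f":64,"md":81,"om":40},"xcs":{"efz":30,"kl":23,"n":22,"t":41}}}
After op 2 (replace /h/kam 78): {"c":[[19,64,35,72,18],[5,97,21,65,58],[83,72,96],[75,90]],"h":{"ap":{"c":68,"pth":99,"xxy":41},"kam":78,"xcs":{"efz":30,"kl":23,"n":22,"t":41}}}
After op 3 (replace /c/1/3 93): {"c":[[19,64,35,72,18],[5,97,21,93,58],[83,72,96],[75,90]],"h":{"ap":{"c":68,"pth":99,"xxy":41},"kam":78,"xcs":{"efz":30,"kl":23,"n":22,"t":41}}}
After op 4 (remove /h/xcs): {"c":[[19,64,35,72,18],[5,97,21,93,58],[83,72,96],[75,90]],"h":{"ap":{"c":68,"pth":99,"xxy":41},"kam":78}}
After op 5 (remove /c/2/1): {"c":[[19,64,35,72,18],[5,97,21,93,58],[83,96],[75,90]],"h":{"ap":{"c":68,"pth":99,"xxy":41},"kam":78}}
After op 6 (add /c/2/1 6): {"c":[[19,64,35,72,18],[5,97,21,93,58],[83,6,96],[75,90]],"h":{"ap":{"c":68,"pth":99,"xxy":41},"kam":78}}
After op 7 (add /gaf 63): {"c":[[19,64,35,72,18],[5,97,21,93,58],[83,6,96],[75,90]],"gaf":63,"h":{"ap":{"c":68,"pth":99,"xxy":41},"kam":78}}
After op 8 (replace /c/2/1 45): {"c":[[19,64,35,72,18],[5,97,21,93,58],[83,45,96],[75,90]],"gaf":63,"h":{"ap":{"c":68,"pth":99,"xxy":41},"kam":78}}
After op 9 (add /c/2/2 83): {"c":[[19,64,35,72,18],[5,97,21,93,58],[83,45,83,96],[75,90]],"gaf":63,"h":{"ap":{"c":68,"pth":99,"xxy":41},"kam":78}}
After op 10 (add /c/0 84): {"c":[84,[19,64,35,72,18],[5,97,21,93,58],[83,45,83,96],[75,90]],"gaf":63,"h":{"ap":{"c":68,"pth":99,"xxy":41},"kam":78}}
After op 11 (replace /h/kam 66): {"c":[84,[19,64,35,72,18],[5,97,21,93,58],[83,45,83,96],[75,90]],"gaf":63,"h":{"ap":{"c":68,"pth":99,"xxy":41},"kam":66}}
After op 12 (replace /c/3/1 99): {"c":[84,[19,64,35,72,18],[5,97,21,93,58],[83,99,83,96],[75,90]],"gaf":63,"h":{"ap":{"c":68,"pth":99,"xxy":41},"kam":66}}
After op 13 (add /gaf 60): {"c":[84,[19,64,35,72,18],[5,97,21,93,58],[83,99,83,96],[75,90]],"gaf":60,"h":{"ap":{"c":68,"pth":99,"xxy":41},"kam":66}}
After op 14 (remove /c): {"gaf":60,"h":{"ap":{"c":68,"pth":99,"xxy":41},"kam":66}}
After op 15 (replace /gaf 64): {"gaf":64,"h":{"ap":{"c":68,"pth":99,"xxy":41},"kam":66}}
Value at /h/kam: 66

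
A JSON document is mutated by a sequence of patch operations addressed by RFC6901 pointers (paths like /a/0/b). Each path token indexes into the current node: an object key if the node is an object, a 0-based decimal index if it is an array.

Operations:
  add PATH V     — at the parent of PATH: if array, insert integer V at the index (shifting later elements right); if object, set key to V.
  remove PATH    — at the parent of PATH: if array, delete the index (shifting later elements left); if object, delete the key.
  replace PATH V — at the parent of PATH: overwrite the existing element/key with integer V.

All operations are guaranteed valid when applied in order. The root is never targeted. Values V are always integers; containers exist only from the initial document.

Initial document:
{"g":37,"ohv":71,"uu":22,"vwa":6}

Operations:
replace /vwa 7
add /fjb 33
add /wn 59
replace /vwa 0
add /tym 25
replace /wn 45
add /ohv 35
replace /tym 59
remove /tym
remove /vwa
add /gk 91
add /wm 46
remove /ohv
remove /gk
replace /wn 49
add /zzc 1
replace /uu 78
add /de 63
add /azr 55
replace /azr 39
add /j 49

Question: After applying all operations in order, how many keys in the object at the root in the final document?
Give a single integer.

Answer: 9

Derivation:
After op 1 (replace /vwa 7): {"g":37,"ohv":71,"uu":22,"vwa":7}
After op 2 (add /fjb 33): {"fjb":33,"g":37,"ohv":71,"uu":22,"vwa":7}
After op 3 (add /wn 59): {"fjb":33,"g":37,"ohv":71,"uu":22,"vwa":7,"wn":59}
After op 4 (replace /vwa 0): {"fjb":33,"g":37,"ohv":71,"uu":22,"vwa":0,"wn":59}
After op 5 (add /tym 25): {"fjb":33,"g":37,"ohv":71,"tym":25,"uu":22,"vwa":0,"wn":59}
After op 6 (replace /wn 45): {"fjb":33,"g":37,"ohv":71,"tym":25,"uu":22,"vwa":0,"wn":45}
After op 7 (add /ohv 35): {"fjb":33,"g":37,"ohv":35,"tym":25,"uu":22,"vwa":0,"wn":45}
After op 8 (replace /tym 59): {"fjb":33,"g":37,"ohv":35,"tym":59,"uu":22,"vwa":0,"wn":45}
After op 9 (remove /tym): {"fjb":33,"g":37,"ohv":35,"uu":22,"vwa":0,"wn":45}
After op 10 (remove /vwa): {"fjb":33,"g":37,"ohv":35,"uu":22,"wn":45}
After op 11 (add /gk 91): {"fjb":33,"g":37,"gk":91,"ohv":35,"uu":22,"wn":45}
After op 12 (add /wm 46): {"fjb":33,"g":37,"gk":91,"ohv":35,"uu":22,"wm":46,"wn":45}
After op 13 (remove /ohv): {"fjb":33,"g":37,"gk":91,"uu":22,"wm":46,"wn":45}
After op 14 (remove /gk): {"fjb":33,"g":37,"uu":22,"wm":46,"wn":45}
After op 15 (replace /wn 49): {"fjb":33,"g":37,"uu":22,"wm":46,"wn":49}
After op 16 (add /zzc 1): {"fjb":33,"g":37,"uu":22,"wm":46,"wn":49,"zzc":1}
After op 17 (replace /uu 78): {"fjb":33,"g":37,"uu":78,"wm":46,"wn":49,"zzc":1}
After op 18 (add /de 63): {"de":63,"fjb":33,"g":37,"uu":78,"wm":46,"wn":49,"zzc":1}
After op 19 (add /azr 55): {"azr":55,"de":63,"fjb":33,"g":37,"uu":78,"wm":46,"wn":49,"zzc":1}
After op 20 (replace /azr 39): {"azr":39,"de":63,"fjb":33,"g":37,"uu":78,"wm":46,"wn":49,"zzc":1}
After op 21 (add /j 49): {"azr":39,"de":63,"fjb":33,"g":37,"j":49,"uu":78,"wm":46,"wn":49,"zzc":1}
Size at the root: 9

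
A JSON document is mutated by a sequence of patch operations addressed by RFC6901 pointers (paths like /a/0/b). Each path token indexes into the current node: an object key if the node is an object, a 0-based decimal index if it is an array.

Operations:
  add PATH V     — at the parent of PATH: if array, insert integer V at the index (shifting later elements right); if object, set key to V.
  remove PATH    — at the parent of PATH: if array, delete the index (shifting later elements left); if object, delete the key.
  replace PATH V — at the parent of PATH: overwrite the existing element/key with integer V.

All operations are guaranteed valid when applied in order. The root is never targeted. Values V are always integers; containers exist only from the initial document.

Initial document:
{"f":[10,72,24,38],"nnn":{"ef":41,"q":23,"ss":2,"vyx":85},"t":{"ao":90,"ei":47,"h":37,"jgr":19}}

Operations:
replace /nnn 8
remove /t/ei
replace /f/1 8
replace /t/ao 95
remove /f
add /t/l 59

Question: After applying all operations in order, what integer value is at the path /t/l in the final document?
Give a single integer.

Answer: 59

Derivation:
After op 1 (replace /nnn 8): {"f":[10,72,24,38],"nnn":8,"t":{"ao":90,"ei":47,"h":37,"jgr":19}}
After op 2 (remove /t/ei): {"f":[10,72,24,38],"nnn":8,"t":{"ao":90,"h":37,"jgr":19}}
After op 3 (replace /f/1 8): {"f":[10,8,24,38],"nnn":8,"t":{"ao":90,"h":37,"jgr":19}}
After op 4 (replace /t/ao 95): {"f":[10,8,24,38],"nnn":8,"t":{"ao":95,"h":37,"jgr":19}}
After op 5 (remove /f): {"nnn":8,"t":{"ao":95,"h":37,"jgr":19}}
After op 6 (add /t/l 59): {"nnn":8,"t":{"ao":95,"h":37,"jgr":19,"l":59}}
Value at /t/l: 59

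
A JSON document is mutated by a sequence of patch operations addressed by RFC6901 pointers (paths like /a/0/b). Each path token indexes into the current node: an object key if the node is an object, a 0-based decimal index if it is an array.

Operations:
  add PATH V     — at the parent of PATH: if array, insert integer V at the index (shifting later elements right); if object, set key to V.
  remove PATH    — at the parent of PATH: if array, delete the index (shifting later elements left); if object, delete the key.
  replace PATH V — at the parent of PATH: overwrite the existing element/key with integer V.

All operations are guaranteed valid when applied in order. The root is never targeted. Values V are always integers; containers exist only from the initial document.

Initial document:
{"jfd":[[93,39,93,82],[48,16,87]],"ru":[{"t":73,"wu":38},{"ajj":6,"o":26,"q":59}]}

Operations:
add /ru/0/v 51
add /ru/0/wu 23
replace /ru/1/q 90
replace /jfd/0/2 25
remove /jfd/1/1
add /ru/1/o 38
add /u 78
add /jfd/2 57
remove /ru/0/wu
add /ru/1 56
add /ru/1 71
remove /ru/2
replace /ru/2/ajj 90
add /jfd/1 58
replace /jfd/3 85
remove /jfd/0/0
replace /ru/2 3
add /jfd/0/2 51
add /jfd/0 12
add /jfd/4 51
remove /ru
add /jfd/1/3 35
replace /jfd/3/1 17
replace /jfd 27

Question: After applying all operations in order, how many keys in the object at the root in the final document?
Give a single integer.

After op 1 (add /ru/0/v 51): {"jfd":[[93,39,93,82],[48,16,87]],"ru":[{"t":73,"v":51,"wu":38},{"ajj":6,"o":26,"q":59}]}
After op 2 (add /ru/0/wu 23): {"jfd":[[93,39,93,82],[48,16,87]],"ru":[{"t":73,"v":51,"wu":23},{"ajj":6,"o":26,"q":59}]}
After op 3 (replace /ru/1/q 90): {"jfd":[[93,39,93,82],[48,16,87]],"ru":[{"t":73,"v":51,"wu":23},{"ajj":6,"o":26,"q":90}]}
After op 4 (replace /jfd/0/2 25): {"jfd":[[93,39,25,82],[48,16,87]],"ru":[{"t":73,"v":51,"wu":23},{"ajj":6,"o":26,"q":90}]}
After op 5 (remove /jfd/1/1): {"jfd":[[93,39,25,82],[48,87]],"ru":[{"t":73,"v":51,"wu":23},{"ajj":6,"o":26,"q":90}]}
After op 6 (add /ru/1/o 38): {"jfd":[[93,39,25,82],[48,87]],"ru":[{"t":73,"v":51,"wu":23},{"ajj":6,"o":38,"q":90}]}
After op 7 (add /u 78): {"jfd":[[93,39,25,82],[48,87]],"ru":[{"t":73,"v":51,"wu":23},{"ajj":6,"o":38,"q":90}],"u":78}
After op 8 (add /jfd/2 57): {"jfd":[[93,39,25,82],[48,87],57],"ru":[{"t":73,"v":51,"wu":23},{"ajj":6,"o":38,"q":90}],"u":78}
After op 9 (remove /ru/0/wu): {"jfd":[[93,39,25,82],[48,87],57],"ru":[{"t":73,"v":51},{"ajj":6,"o":38,"q":90}],"u":78}
After op 10 (add /ru/1 56): {"jfd":[[93,39,25,82],[48,87],57],"ru":[{"t":73,"v":51},56,{"ajj":6,"o":38,"q":90}],"u":78}
After op 11 (add /ru/1 71): {"jfd":[[93,39,25,82],[48,87],57],"ru":[{"t":73,"v":51},71,56,{"ajj":6,"o":38,"q":90}],"u":78}
After op 12 (remove /ru/2): {"jfd":[[93,39,25,82],[48,87],57],"ru":[{"t":73,"v":51},71,{"ajj":6,"o":38,"q":90}],"u":78}
After op 13 (replace /ru/2/ajj 90): {"jfd":[[93,39,25,82],[48,87],57],"ru":[{"t":73,"v":51},71,{"ajj":90,"o":38,"q":90}],"u":78}
After op 14 (add /jfd/1 58): {"jfd":[[93,39,25,82],58,[48,87],57],"ru":[{"t":73,"v":51},71,{"ajj":90,"o":38,"q":90}],"u":78}
After op 15 (replace /jfd/3 85): {"jfd":[[93,39,25,82],58,[48,87],85],"ru":[{"t":73,"v":51},71,{"ajj":90,"o":38,"q":90}],"u":78}
After op 16 (remove /jfd/0/0): {"jfd":[[39,25,82],58,[48,87],85],"ru":[{"t":73,"v":51},71,{"ajj":90,"o":38,"q":90}],"u":78}
After op 17 (replace /ru/2 3): {"jfd":[[39,25,82],58,[48,87],85],"ru":[{"t":73,"v":51},71,3],"u":78}
After op 18 (add /jfd/0/2 51): {"jfd":[[39,25,51,82],58,[48,87],85],"ru":[{"t":73,"v":51},71,3],"u":78}
After op 19 (add /jfd/0 12): {"jfd":[12,[39,25,51,82],58,[48,87],85],"ru":[{"t":73,"v":51},71,3],"u":78}
After op 20 (add /jfd/4 51): {"jfd":[12,[39,25,51,82],58,[48,87],51,85],"ru":[{"t":73,"v":51},71,3],"u":78}
After op 21 (remove /ru): {"jfd":[12,[39,25,51,82],58,[48,87],51,85],"u":78}
After op 22 (add /jfd/1/3 35): {"jfd":[12,[39,25,51,35,82],58,[48,87],51,85],"u":78}
After op 23 (replace /jfd/3/1 17): {"jfd":[12,[39,25,51,35,82],58,[48,17],51,85],"u":78}
After op 24 (replace /jfd 27): {"jfd":27,"u":78}
Size at the root: 2

Answer: 2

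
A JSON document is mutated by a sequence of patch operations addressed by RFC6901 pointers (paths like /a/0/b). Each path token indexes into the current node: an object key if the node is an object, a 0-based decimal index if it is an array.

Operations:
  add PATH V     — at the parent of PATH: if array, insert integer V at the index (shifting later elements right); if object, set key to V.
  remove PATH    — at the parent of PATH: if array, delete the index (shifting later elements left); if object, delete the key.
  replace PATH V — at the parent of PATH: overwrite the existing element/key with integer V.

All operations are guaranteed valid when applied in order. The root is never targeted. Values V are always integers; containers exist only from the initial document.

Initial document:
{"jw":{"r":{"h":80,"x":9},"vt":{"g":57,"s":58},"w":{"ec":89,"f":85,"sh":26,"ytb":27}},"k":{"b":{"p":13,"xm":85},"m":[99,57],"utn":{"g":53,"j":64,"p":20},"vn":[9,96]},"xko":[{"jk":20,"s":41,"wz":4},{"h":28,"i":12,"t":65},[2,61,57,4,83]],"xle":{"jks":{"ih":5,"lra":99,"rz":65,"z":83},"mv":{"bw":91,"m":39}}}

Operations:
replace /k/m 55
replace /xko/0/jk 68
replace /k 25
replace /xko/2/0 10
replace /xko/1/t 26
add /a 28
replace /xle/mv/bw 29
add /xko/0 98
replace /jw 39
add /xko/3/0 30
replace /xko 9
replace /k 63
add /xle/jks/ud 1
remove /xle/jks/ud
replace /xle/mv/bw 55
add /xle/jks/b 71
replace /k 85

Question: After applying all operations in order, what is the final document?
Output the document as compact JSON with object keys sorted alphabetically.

After op 1 (replace /k/m 55): {"jw":{"r":{"h":80,"x":9},"vt":{"g":57,"s":58},"w":{"ec":89,"f":85,"sh":26,"ytb":27}},"k":{"b":{"p":13,"xm":85},"m":55,"utn":{"g":53,"j":64,"p":20},"vn":[9,96]},"xko":[{"jk":20,"s":41,"wz":4},{"h":28,"i":12,"t":65},[2,61,57,4,83]],"xle":{"jks":{"ih":5,"lra":99,"rz":65,"z":83},"mv":{"bw":91,"m":39}}}
After op 2 (replace /xko/0/jk 68): {"jw":{"r":{"h":80,"x":9},"vt":{"g":57,"s":58},"w":{"ec":89,"f":85,"sh":26,"ytb":27}},"k":{"b":{"p":13,"xm":85},"m":55,"utn":{"g":53,"j":64,"p":20},"vn":[9,96]},"xko":[{"jk":68,"s":41,"wz":4},{"h":28,"i":12,"t":65},[2,61,57,4,83]],"xle":{"jks":{"ih":5,"lra":99,"rz":65,"z":83},"mv":{"bw":91,"m":39}}}
After op 3 (replace /k 25): {"jw":{"r":{"h":80,"x":9},"vt":{"g":57,"s":58},"w":{"ec":89,"f":85,"sh":26,"ytb":27}},"k":25,"xko":[{"jk":68,"s":41,"wz":4},{"h":28,"i":12,"t":65},[2,61,57,4,83]],"xle":{"jks":{"ih":5,"lra":99,"rz":65,"z":83},"mv":{"bw":91,"m":39}}}
After op 4 (replace /xko/2/0 10): {"jw":{"r":{"h":80,"x":9},"vt":{"g":57,"s":58},"w":{"ec":89,"f":85,"sh":26,"ytb":27}},"k":25,"xko":[{"jk":68,"s":41,"wz":4},{"h":28,"i":12,"t":65},[10,61,57,4,83]],"xle":{"jks":{"ih":5,"lra":99,"rz":65,"z":83},"mv":{"bw":91,"m":39}}}
After op 5 (replace /xko/1/t 26): {"jw":{"r":{"h":80,"x":9},"vt":{"g":57,"s":58},"w":{"ec":89,"f":85,"sh":26,"ytb":27}},"k":25,"xko":[{"jk":68,"s":41,"wz":4},{"h":28,"i":12,"t":26},[10,61,57,4,83]],"xle":{"jks":{"ih":5,"lra":99,"rz":65,"z":83},"mv":{"bw":91,"m":39}}}
After op 6 (add /a 28): {"a":28,"jw":{"r":{"h":80,"x":9},"vt":{"g":57,"s":58},"w":{"ec":89,"f":85,"sh":26,"ytb":27}},"k":25,"xko":[{"jk":68,"s":41,"wz":4},{"h":28,"i":12,"t":26},[10,61,57,4,83]],"xle":{"jks":{"ih":5,"lra":99,"rz":65,"z":83},"mv":{"bw":91,"m":39}}}
After op 7 (replace /xle/mv/bw 29): {"a":28,"jw":{"r":{"h":80,"x":9},"vt":{"g":57,"s":58},"w":{"ec":89,"f":85,"sh":26,"ytb":27}},"k":25,"xko":[{"jk":68,"s":41,"wz":4},{"h":28,"i":12,"t":26},[10,61,57,4,83]],"xle":{"jks":{"ih":5,"lra":99,"rz":65,"z":83},"mv":{"bw":29,"m":39}}}
After op 8 (add /xko/0 98): {"a":28,"jw":{"r":{"h":80,"x":9},"vt":{"g":57,"s":58},"w":{"ec":89,"f":85,"sh":26,"ytb":27}},"k":25,"xko":[98,{"jk":68,"s":41,"wz":4},{"h":28,"i":12,"t":26},[10,61,57,4,83]],"xle":{"jks":{"ih":5,"lra":99,"rz":65,"z":83},"mv":{"bw":29,"m":39}}}
After op 9 (replace /jw 39): {"a":28,"jw":39,"k":25,"xko":[98,{"jk":68,"s":41,"wz":4},{"h":28,"i":12,"t":26},[10,61,57,4,83]],"xle":{"jks":{"ih":5,"lra":99,"rz":65,"z":83},"mv":{"bw":29,"m":39}}}
After op 10 (add /xko/3/0 30): {"a":28,"jw":39,"k":25,"xko":[98,{"jk":68,"s":41,"wz":4},{"h":28,"i":12,"t":26},[30,10,61,57,4,83]],"xle":{"jks":{"ih":5,"lra":99,"rz":65,"z":83},"mv":{"bw":29,"m":39}}}
After op 11 (replace /xko 9): {"a":28,"jw":39,"k":25,"xko":9,"xle":{"jks":{"ih":5,"lra":99,"rz":65,"z":83},"mv":{"bw":29,"m":39}}}
After op 12 (replace /k 63): {"a":28,"jw":39,"k":63,"xko":9,"xle":{"jks":{"ih":5,"lra":99,"rz":65,"z":83},"mv":{"bw":29,"m":39}}}
After op 13 (add /xle/jks/ud 1): {"a":28,"jw":39,"k":63,"xko":9,"xle":{"jks":{"ih":5,"lra":99,"rz":65,"ud":1,"z":83},"mv":{"bw":29,"m":39}}}
After op 14 (remove /xle/jks/ud): {"a":28,"jw":39,"k":63,"xko":9,"xle":{"jks":{"ih":5,"lra":99,"rz":65,"z":83},"mv":{"bw":29,"m":39}}}
After op 15 (replace /xle/mv/bw 55): {"a":28,"jw":39,"k":63,"xko":9,"xle":{"jks":{"ih":5,"lra":99,"rz":65,"z":83},"mv":{"bw":55,"m":39}}}
After op 16 (add /xle/jks/b 71): {"a":28,"jw":39,"k":63,"xko":9,"xle":{"jks":{"b":71,"ih":5,"lra":99,"rz":65,"z":83},"mv":{"bw":55,"m":39}}}
After op 17 (replace /k 85): {"a":28,"jw":39,"k":85,"xko":9,"xle":{"jks":{"b":71,"ih":5,"lra":99,"rz":65,"z":83},"mv":{"bw":55,"m":39}}}

Answer: {"a":28,"jw":39,"k":85,"xko":9,"xle":{"jks":{"b":71,"ih":5,"lra":99,"rz":65,"z":83},"mv":{"bw":55,"m":39}}}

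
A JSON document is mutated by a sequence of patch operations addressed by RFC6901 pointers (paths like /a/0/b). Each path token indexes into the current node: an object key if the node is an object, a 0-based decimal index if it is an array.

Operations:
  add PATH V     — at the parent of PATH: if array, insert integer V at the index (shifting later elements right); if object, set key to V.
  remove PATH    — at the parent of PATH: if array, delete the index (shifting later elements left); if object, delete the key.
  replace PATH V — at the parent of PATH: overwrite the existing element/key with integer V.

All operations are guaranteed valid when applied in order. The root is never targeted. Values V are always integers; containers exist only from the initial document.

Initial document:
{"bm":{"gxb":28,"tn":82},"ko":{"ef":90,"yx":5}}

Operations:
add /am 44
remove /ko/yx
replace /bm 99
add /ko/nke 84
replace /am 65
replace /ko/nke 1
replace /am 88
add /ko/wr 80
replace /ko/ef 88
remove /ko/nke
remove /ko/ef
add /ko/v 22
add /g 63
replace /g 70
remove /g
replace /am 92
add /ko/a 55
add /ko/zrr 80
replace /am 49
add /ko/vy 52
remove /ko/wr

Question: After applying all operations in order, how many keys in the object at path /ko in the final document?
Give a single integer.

Answer: 4

Derivation:
After op 1 (add /am 44): {"am":44,"bm":{"gxb":28,"tn":82},"ko":{"ef":90,"yx":5}}
After op 2 (remove /ko/yx): {"am":44,"bm":{"gxb":28,"tn":82},"ko":{"ef":90}}
After op 3 (replace /bm 99): {"am":44,"bm":99,"ko":{"ef":90}}
After op 4 (add /ko/nke 84): {"am":44,"bm":99,"ko":{"ef":90,"nke":84}}
After op 5 (replace /am 65): {"am":65,"bm":99,"ko":{"ef":90,"nke":84}}
After op 6 (replace /ko/nke 1): {"am":65,"bm":99,"ko":{"ef":90,"nke":1}}
After op 7 (replace /am 88): {"am":88,"bm":99,"ko":{"ef":90,"nke":1}}
After op 8 (add /ko/wr 80): {"am":88,"bm":99,"ko":{"ef":90,"nke":1,"wr":80}}
After op 9 (replace /ko/ef 88): {"am":88,"bm":99,"ko":{"ef":88,"nke":1,"wr":80}}
After op 10 (remove /ko/nke): {"am":88,"bm":99,"ko":{"ef":88,"wr":80}}
After op 11 (remove /ko/ef): {"am":88,"bm":99,"ko":{"wr":80}}
After op 12 (add /ko/v 22): {"am":88,"bm":99,"ko":{"v":22,"wr":80}}
After op 13 (add /g 63): {"am":88,"bm":99,"g":63,"ko":{"v":22,"wr":80}}
After op 14 (replace /g 70): {"am":88,"bm":99,"g":70,"ko":{"v":22,"wr":80}}
After op 15 (remove /g): {"am":88,"bm":99,"ko":{"v":22,"wr":80}}
After op 16 (replace /am 92): {"am":92,"bm":99,"ko":{"v":22,"wr":80}}
After op 17 (add /ko/a 55): {"am":92,"bm":99,"ko":{"a":55,"v":22,"wr":80}}
After op 18 (add /ko/zrr 80): {"am":92,"bm":99,"ko":{"a":55,"v":22,"wr":80,"zrr":80}}
After op 19 (replace /am 49): {"am":49,"bm":99,"ko":{"a":55,"v":22,"wr":80,"zrr":80}}
After op 20 (add /ko/vy 52): {"am":49,"bm":99,"ko":{"a":55,"v":22,"vy":52,"wr":80,"zrr":80}}
After op 21 (remove /ko/wr): {"am":49,"bm":99,"ko":{"a":55,"v":22,"vy":52,"zrr":80}}
Size at path /ko: 4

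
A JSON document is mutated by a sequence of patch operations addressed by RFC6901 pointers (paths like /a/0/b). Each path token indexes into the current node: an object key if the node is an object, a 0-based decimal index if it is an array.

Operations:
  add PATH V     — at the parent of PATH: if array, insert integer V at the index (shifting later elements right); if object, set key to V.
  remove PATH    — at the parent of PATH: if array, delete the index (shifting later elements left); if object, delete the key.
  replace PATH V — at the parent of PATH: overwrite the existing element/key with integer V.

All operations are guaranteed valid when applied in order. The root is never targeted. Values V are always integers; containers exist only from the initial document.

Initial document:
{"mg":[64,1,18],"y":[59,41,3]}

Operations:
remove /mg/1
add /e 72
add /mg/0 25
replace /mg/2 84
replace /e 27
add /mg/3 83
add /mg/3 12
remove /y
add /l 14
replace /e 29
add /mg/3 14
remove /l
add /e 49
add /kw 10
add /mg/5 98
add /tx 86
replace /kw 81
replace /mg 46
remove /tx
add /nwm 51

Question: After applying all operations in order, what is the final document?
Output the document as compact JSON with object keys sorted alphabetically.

Answer: {"e":49,"kw":81,"mg":46,"nwm":51}

Derivation:
After op 1 (remove /mg/1): {"mg":[64,18],"y":[59,41,3]}
After op 2 (add /e 72): {"e":72,"mg":[64,18],"y":[59,41,3]}
After op 3 (add /mg/0 25): {"e":72,"mg":[25,64,18],"y":[59,41,3]}
After op 4 (replace /mg/2 84): {"e":72,"mg":[25,64,84],"y":[59,41,3]}
After op 5 (replace /e 27): {"e":27,"mg":[25,64,84],"y":[59,41,3]}
After op 6 (add /mg/3 83): {"e":27,"mg":[25,64,84,83],"y":[59,41,3]}
After op 7 (add /mg/3 12): {"e":27,"mg":[25,64,84,12,83],"y":[59,41,3]}
After op 8 (remove /y): {"e":27,"mg":[25,64,84,12,83]}
After op 9 (add /l 14): {"e":27,"l":14,"mg":[25,64,84,12,83]}
After op 10 (replace /e 29): {"e":29,"l":14,"mg":[25,64,84,12,83]}
After op 11 (add /mg/3 14): {"e":29,"l":14,"mg":[25,64,84,14,12,83]}
After op 12 (remove /l): {"e":29,"mg":[25,64,84,14,12,83]}
After op 13 (add /e 49): {"e":49,"mg":[25,64,84,14,12,83]}
After op 14 (add /kw 10): {"e":49,"kw":10,"mg":[25,64,84,14,12,83]}
After op 15 (add /mg/5 98): {"e":49,"kw":10,"mg":[25,64,84,14,12,98,83]}
After op 16 (add /tx 86): {"e":49,"kw":10,"mg":[25,64,84,14,12,98,83],"tx":86}
After op 17 (replace /kw 81): {"e":49,"kw":81,"mg":[25,64,84,14,12,98,83],"tx":86}
After op 18 (replace /mg 46): {"e":49,"kw":81,"mg":46,"tx":86}
After op 19 (remove /tx): {"e":49,"kw":81,"mg":46}
After op 20 (add /nwm 51): {"e":49,"kw":81,"mg":46,"nwm":51}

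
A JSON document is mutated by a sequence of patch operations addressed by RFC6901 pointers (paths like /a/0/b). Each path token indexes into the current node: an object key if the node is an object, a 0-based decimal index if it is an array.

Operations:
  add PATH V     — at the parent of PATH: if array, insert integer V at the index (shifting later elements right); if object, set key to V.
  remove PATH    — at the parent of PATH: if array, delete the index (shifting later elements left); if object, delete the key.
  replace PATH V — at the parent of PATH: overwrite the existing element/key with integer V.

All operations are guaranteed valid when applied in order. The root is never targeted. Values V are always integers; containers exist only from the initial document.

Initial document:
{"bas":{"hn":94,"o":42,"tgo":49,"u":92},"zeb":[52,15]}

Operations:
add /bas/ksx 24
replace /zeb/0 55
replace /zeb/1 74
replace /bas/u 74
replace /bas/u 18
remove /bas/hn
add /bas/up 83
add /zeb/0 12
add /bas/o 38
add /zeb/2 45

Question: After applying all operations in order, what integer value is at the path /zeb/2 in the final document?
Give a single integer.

After op 1 (add /bas/ksx 24): {"bas":{"hn":94,"ksx":24,"o":42,"tgo":49,"u":92},"zeb":[52,15]}
After op 2 (replace /zeb/0 55): {"bas":{"hn":94,"ksx":24,"o":42,"tgo":49,"u":92},"zeb":[55,15]}
After op 3 (replace /zeb/1 74): {"bas":{"hn":94,"ksx":24,"o":42,"tgo":49,"u":92},"zeb":[55,74]}
After op 4 (replace /bas/u 74): {"bas":{"hn":94,"ksx":24,"o":42,"tgo":49,"u":74},"zeb":[55,74]}
After op 5 (replace /bas/u 18): {"bas":{"hn":94,"ksx":24,"o":42,"tgo":49,"u":18},"zeb":[55,74]}
After op 6 (remove /bas/hn): {"bas":{"ksx":24,"o":42,"tgo":49,"u":18},"zeb":[55,74]}
After op 7 (add /bas/up 83): {"bas":{"ksx":24,"o":42,"tgo":49,"u":18,"up":83},"zeb":[55,74]}
After op 8 (add /zeb/0 12): {"bas":{"ksx":24,"o":42,"tgo":49,"u":18,"up":83},"zeb":[12,55,74]}
After op 9 (add /bas/o 38): {"bas":{"ksx":24,"o":38,"tgo":49,"u":18,"up":83},"zeb":[12,55,74]}
After op 10 (add /zeb/2 45): {"bas":{"ksx":24,"o":38,"tgo":49,"u":18,"up":83},"zeb":[12,55,45,74]}
Value at /zeb/2: 45

Answer: 45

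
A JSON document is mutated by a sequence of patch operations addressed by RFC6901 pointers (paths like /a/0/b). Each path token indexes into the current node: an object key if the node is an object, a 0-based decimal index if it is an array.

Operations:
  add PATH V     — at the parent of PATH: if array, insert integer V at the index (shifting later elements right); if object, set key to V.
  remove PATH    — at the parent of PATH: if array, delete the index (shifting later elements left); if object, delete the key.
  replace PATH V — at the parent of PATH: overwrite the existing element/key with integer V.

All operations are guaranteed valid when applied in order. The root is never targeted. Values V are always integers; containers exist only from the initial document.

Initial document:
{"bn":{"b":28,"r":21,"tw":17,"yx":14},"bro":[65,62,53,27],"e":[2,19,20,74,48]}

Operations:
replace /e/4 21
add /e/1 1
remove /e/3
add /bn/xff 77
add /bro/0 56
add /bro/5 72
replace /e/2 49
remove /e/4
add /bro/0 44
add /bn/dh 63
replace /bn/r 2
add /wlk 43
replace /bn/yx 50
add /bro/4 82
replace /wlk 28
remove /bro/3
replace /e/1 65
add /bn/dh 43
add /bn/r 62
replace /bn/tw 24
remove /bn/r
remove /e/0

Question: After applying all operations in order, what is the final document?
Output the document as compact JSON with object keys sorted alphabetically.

After op 1 (replace /e/4 21): {"bn":{"b":28,"r":21,"tw":17,"yx":14},"bro":[65,62,53,27],"e":[2,19,20,74,21]}
After op 2 (add /e/1 1): {"bn":{"b":28,"r":21,"tw":17,"yx":14},"bro":[65,62,53,27],"e":[2,1,19,20,74,21]}
After op 3 (remove /e/3): {"bn":{"b":28,"r":21,"tw":17,"yx":14},"bro":[65,62,53,27],"e":[2,1,19,74,21]}
After op 4 (add /bn/xff 77): {"bn":{"b":28,"r":21,"tw":17,"xff":77,"yx":14},"bro":[65,62,53,27],"e":[2,1,19,74,21]}
After op 5 (add /bro/0 56): {"bn":{"b":28,"r":21,"tw":17,"xff":77,"yx":14},"bro":[56,65,62,53,27],"e":[2,1,19,74,21]}
After op 6 (add /bro/5 72): {"bn":{"b":28,"r":21,"tw":17,"xff":77,"yx":14},"bro":[56,65,62,53,27,72],"e":[2,1,19,74,21]}
After op 7 (replace /e/2 49): {"bn":{"b":28,"r":21,"tw":17,"xff":77,"yx":14},"bro":[56,65,62,53,27,72],"e":[2,1,49,74,21]}
After op 8 (remove /e/4): {"bn":{"b":28,"r":21,"tw":17,"xff":77,"yx":14},"bro":[56,65,62,53,27,72],"e":[2,1,49,74]}
After op 9 (add /bro/0 44): {"bn":{"b":28,"r":21,"tw":17,"xff":77,"yx":14},"bro":[44,56,65,62,53,27,72],"e":[2,1,49,74]}
After op 10 (add /bn/dh 63): {"bn":{"b":28,"dh":63,"r":21,"tw":17,"xff":77,"yx":14},"bro":[44,56,65,62,53,27,72],"e":[2,1,49,74]}
After op 11 (replace /bn/r 2): {"bn":{"b":28,"dh":63,"r":2,"tw":17,"xff":77,"yx":14},"bro":[44,56,65,62,53,27,72],"e":[2,1,49,74]}
After op 12 (add /wlk 43): {"bn":{"b":28,"dh":63,"r":2,"tw":17,"xff":77,"yx":14},"bro":[44,56,65,62,53,27,72],"e":[2,1,49,74],"wlk":43}
After op 13 (replace /bn/yx 50): {"bn":{"b":28,"dh":63,"r":2,"tw":17,"xff":77,"yx":50},"bro":[44,56,65,62,53,27,72],"e":[2,1,49,74],"wlk":43}
After op 14 (add /bro/4 82): {"bn":{"b":28,"dh":63,"r":2,"tw":17,"xff":77,"yx":50},"bro":[44,56,65,62,82,53,27,72],"e":[2,1,49,74],"wlk":43}
After op 15 (replace /wlk 28): {"bn":{"b":28,"dh":63,"r":2,"tw":17,"xff":77,"yx":50},"bro":[44,56,65,62,82,53,27,72],"e":[2,1,49,74],"wlk":28}
After op 16 (remove /bro/3): {"bn":{"b":28,"dh":63,"r":2,"tw":17,"xff":77,"yx":50},"bro":[44,56,65,82,53,27,72],"e":[2,1,49,74],"wlk":28}
After op 17 (replace /e/1 65): {"bn":{"b":28,"dh":63,"r":2,"tw":17,"xff":77,"yx":50},"bro":[44,56,65,82,53,27,72],"e":[2,65,49,74],"wlk":28}
After op 18 (add /bn/dh 43): {"bn":{"b":28,"dh":43,"r":2,"tw":17,"xff":77,"yx":50},"bro":[44,56,65,82,53,27,72],"e":[2,65,49,74],"wlk":28}
After op 19 (add /bn/r 62): {"bn":{"b":28,"dh":43,"r":62,"tw":17,"xff":77,"yx":50},"bro":[44,56,65,82,53,27,72],"e":[2,65,49,74],"wlk":28}
After op 20 (replace /bn/tw 24): {"bn":{"b":28,"dh":43,"r":62,"tw":24,"xff":77,"yx":50},"bro":[44,56,65,82,53,27,72],"e":[2,65,49,74],"wlk":28}
After op 21 (remove /bn/r): {"bn":{"b":28,"dh":43,"tw":24,"xff":77,"yx":50},"bro":[44,56,65,82,53,27,72],"e":[2,65,49,74],"wlk":28}
After op 22 (remove /e/0): {"bn":{"b":28,"dh":43,"tw":24,"xff":77,"yx":50},"bro":[44,56,65,82,53,27,72],"e":[65,49,74],"wlk":28}

Answer: {"bn":{"b":28,"dh":43,"tw":24,"xff":77,"yx":50},"bro":[44,56,65,82,53,27,72],"e":[65,49,74],"wlk":28}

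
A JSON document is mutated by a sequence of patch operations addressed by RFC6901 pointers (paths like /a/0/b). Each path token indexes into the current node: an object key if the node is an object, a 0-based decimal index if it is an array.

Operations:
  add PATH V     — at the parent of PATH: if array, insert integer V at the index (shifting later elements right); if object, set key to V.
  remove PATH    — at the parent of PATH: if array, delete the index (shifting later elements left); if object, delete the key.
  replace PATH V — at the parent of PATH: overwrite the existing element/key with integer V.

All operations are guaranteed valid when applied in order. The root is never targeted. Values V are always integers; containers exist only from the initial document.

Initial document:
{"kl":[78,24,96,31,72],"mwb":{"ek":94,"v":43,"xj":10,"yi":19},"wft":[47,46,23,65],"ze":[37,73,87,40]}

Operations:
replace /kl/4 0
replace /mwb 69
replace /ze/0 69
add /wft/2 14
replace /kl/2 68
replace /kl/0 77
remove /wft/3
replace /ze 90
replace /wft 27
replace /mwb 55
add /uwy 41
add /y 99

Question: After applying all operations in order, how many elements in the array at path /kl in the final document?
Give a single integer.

After op 1 (replace /kl/4 0): {"kl":[78,24,96,31,0],"mwb":{"ek":94,"v":43,"xj":10,"yi":19},"wft":[47,46,23,65],"ze":[37,73,87,40]}
After op 2 (replace /mwb 69): {"kl":[78,24,96,31,0],"mwb":69,"wft":[47,46,23,65],"ze":[37,73,87,40]}
After op 3 (replace /ze/0 69): {"kl":[78,24,96,31,0],"mwb":69,"wft":[47,46,23,65],"ze":[69,73,87,40]}
After op 4 (add /wft/2 14): {"kl":[78,24,96,31,0],"mwb":69,"wft":[47,46,14,23,65],"ze":[69,73,87,40]}
After op 5 (replace /kl/2 68): {"kl":[78,24,68,31,0],"mwb":69,"wft":[47,46,14,23,65],"ze":[69,73,87,40]}
After op 6 (replace /kl/0 77): {"kl":[77,24,68,31,0],"mwb":69,"wft":[47,46,14,23,65],"ze":[69,73,87,40]}
After op 7 (remove /wft/3): {"kl":[77,24,68,31,0],"mwb":69,"wft":[47,46,14,65],"ze":[69,73,87,40]}
After op 8 (replace /ze 90): {"kl":[77,24,68,31,0],"mwb":69,"wft":[47,46,14,65],"ze":90}
After op 9 (replace /wft 27): {"kl":[77,24,68,31,0],"mwb":69,"wft":27,"ze":90}
After op 10 (replace /mwb 55): {"kl":[77,24,68,31,0],"mwb":55,"wft":27,"ze":90}
After op 11 (add /uwy 41): {"kl":[77,24,68,31,0],"mwb":55,"uwy":41,"wft":27,"ze":90}
After op 12 (add /y 99): {"kl":[77,24,68,31,0],"mwb":55,"uwy":41,"wft":27,"y":99,"ze":90}
Size at path /kl: 5

Answer: 5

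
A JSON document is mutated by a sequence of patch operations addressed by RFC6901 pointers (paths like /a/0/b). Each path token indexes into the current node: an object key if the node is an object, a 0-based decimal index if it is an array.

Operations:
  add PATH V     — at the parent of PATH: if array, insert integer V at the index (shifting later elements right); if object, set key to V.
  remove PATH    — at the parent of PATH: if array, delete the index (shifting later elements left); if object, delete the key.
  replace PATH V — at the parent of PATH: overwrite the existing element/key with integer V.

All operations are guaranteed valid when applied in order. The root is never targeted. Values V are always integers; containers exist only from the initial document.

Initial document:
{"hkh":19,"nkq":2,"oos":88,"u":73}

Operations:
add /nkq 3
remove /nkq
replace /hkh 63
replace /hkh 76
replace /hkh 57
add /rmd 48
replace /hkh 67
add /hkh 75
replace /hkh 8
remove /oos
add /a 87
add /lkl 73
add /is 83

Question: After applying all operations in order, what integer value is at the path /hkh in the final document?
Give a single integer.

Answer: 8

Derivation:
After op 1 (add /nkq 3): {"hkh":19,"nkq":3,"oos":88,"u":73}
After op 2 (remove /nkq): {"hkh":19,"oos":88,"u":73}
After op 3 (replace /hkh 63): {"hkh":63,"oos":88,"u":73}
After op 4 (replace /hkh 76): {"hkh":76,"oos":88,"u":73}
After op 5 (replace /hkh 57): {"hkh":57,"oos":88,"u":73}
After op 6 (add /rmd 48): {"hkh":57,"oos":88,"rmd":48,"u":73}
After op 7 (replace /hkh 67): {"hkh":67,"oos":88,"rmd":48,"u":73}
After op 8 (add /hkh 75): {"hkh":75,"oos":88,"rmd":48,"u":73}
After op 9 (replace /hkh 8): {"hkh":8,"oos":88,"rmd":48,"u":73}
After op 10 (remove /oos): {"hkh":8,"rmd":48,"u":73}
After op 11 (add /a 87): {"a":87,"hkh":8,"rmd":48,"u":73}
After op 12 (add /lkl 73): {"a":87,"hkh":8,"lkl":73,"rmd":48,"u":73}
After op 13 (add /is 83): {"a":87,"hkh":8,"is":83,"lkl":73,"rmd":48,"u":73}
Value at /hkh: 8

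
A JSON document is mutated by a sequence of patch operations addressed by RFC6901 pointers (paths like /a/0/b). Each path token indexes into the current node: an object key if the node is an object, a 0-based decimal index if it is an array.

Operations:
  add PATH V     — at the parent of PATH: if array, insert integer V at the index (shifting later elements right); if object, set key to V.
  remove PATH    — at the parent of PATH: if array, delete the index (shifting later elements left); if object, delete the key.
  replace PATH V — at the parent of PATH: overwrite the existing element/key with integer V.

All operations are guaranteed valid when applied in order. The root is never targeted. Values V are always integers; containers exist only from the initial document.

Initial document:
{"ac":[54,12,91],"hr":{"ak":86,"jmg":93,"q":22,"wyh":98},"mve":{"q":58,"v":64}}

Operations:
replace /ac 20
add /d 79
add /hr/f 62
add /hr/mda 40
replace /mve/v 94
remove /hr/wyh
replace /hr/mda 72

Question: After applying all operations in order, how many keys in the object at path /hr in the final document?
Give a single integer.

Answer: 5

Derivation:
After op 1 (replace /ac 20): {"ac":20,"hr":{"ak":86,"jmg":93,"q":22,"wyh":98},"mve":{"q":58,"v":64}}
After op 2 (add /d 79): {"ac":20,"d":79,"hr":{"ak":86,"jmg":93,"q":22,"wyh":98},"mve":{"q":58,"v":64}}
After op 3 (add /hr/f 62): {"ac":20,"d":79,"hr":{"ak":86,"f":62,"jmg":93,"q":22,"wyh":98},"mve":{"q":58,"v":64}}
After op 4 (add /hr/mda 40): {"ac":20,"d":79,"hr":{"ak":86,"f":62,"jmg":93,"mda":40,"q":22,"wyh":98},"mve":{"q":58,"v":64}}
After op 5 (replace /mve/v 94): {"ac":20,"d":79,"hr":{"ak":86,"f":62,"jmg":93,"mda":40,"q":22,"wyh":98},"mve":{"q":58,"v":94}}
After op 6 (remove /hr/wyh): {"ac":20,"d":79,"hr":{"ak":86,"f":62,"jmg":93,"mda":40,"q":22},"mve":{"q":58,"v":94}}
After op 7 (replace /hr/mda 72): {"ac":20,"d":79,"hr":{"ak":86,"f":62,"jmg":93,"mda":72,"q":22},"mve":{"q":58,"v":94}}
Size at path /hr: 5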